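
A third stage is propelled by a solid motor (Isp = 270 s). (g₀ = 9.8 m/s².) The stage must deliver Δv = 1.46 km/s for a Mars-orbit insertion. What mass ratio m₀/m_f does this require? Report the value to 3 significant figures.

mass ratio ≈ 1.74

v_e = Isp · g₀ = 270 × 9.8 = 2646.0 m/s.
Rocket equation: m₀/m_f = exp(Δv / v_e) = exp(1460 / 2646.0) = exp(0.5518) = 1.7363.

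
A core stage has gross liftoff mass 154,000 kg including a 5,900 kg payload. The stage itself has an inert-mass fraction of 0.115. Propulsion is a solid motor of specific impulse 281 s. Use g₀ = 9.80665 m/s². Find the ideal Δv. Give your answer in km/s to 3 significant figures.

Δv ≈ 5.25 km/s

Stage wet mass = m₀ − payload = 154,000 − 5,900 = 148,100 kg.
Stage dry mass = ε × stage wet mass = 0.115 × 148,100 = 17,031.5 kg.
Burnout mass m_f = stage dry + payload = 17,031.5 + 5,900 = 22,931.5 kg.
v_e = Isp · g₀ = 281 × 9.80665 = 2755.7 m/s.
Δv = v_e · ln(154,000/22,931.5) = 2755.7 × ln(6.716) = 2755.7 × 1.9044 ≈ 5248 m/s.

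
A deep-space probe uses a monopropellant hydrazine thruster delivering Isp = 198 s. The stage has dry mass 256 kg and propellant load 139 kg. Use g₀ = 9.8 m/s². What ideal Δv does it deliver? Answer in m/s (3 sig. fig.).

v_e = Isp · g₀ = 198 × 9.8 = 1940.4 m/s.
m₀ = m_dry + m_prop = 256 + 139 = 395 kg.
Δv = v_e · ln(m₀/m_f) = 1940.4 × ln(1.543) = 1940.4 × 0.4337 ≈ 841.6 m/s.

Δv ≈ 842 m/s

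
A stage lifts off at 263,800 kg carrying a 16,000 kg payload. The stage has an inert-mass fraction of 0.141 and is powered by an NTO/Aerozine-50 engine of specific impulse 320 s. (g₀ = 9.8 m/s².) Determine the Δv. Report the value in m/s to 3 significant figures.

Δv ≈ 5160 m/s

Stage wet mass = m₀ − payload = 263,800 − 16,000 = 247,800 kg.
Stage dry mass = ε × stage wet mass = 0.141 × 247,800 = 34,939.8 kg.
Burnout mass m_f = stage dry + payload = 34,939.8 + 16,000 = 50,939.8 kg.
v_e = Isp · g₀ = 320 × 9.8 = 3136.0 m/s.
Using Δv = v_e ln(m₀/m_f): Δv = v_e · ln(263,800/50,939.8) = 3136.0 × ln(5.179) = 3136.0 × 1.6445 ≈ 5157 m/s.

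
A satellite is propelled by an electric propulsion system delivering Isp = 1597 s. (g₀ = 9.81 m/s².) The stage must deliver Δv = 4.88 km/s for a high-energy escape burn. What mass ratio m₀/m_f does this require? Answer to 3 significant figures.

v_e = Isp · g₀ = 1597 × 9.81 = 15666.6 m/s.
By the Tsiolkovsky rocket equation, m₀/m_f = exp(Δv / v_e) = exp(4880 / 15666.6) = exp(0.3115) = 1.3655.

mass ratio ≈ 1.37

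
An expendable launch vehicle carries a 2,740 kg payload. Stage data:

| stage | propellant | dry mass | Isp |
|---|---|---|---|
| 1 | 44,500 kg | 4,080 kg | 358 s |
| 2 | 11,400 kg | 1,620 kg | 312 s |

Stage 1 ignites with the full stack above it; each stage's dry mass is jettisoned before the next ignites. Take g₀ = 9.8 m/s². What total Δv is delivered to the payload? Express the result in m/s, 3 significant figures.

Ignition mass of stage 1 = 44,500+4,080 + 11,400+1,620 + 2,740 = 64,340 kg.
Stage 1: m₀ = 64,340 kg, m_f = 64,340 − 44,500 = 19,840 kg; Δv = 358×9.8×ln(3.243) = 3508.4×1.1765 ≈ 4128 m/s.
Stage 2: m₀ = 15,760 kg, m_f = 15,760 − 11,400 = 4,360 kg; Δv = 312×9.8×ln(3.615) = 3057.6×1.2850 ≈ 3929 m/s.
Total Δv = 4128 + 3929 = 8057 m/s.

Δv ≈ 8060 m/s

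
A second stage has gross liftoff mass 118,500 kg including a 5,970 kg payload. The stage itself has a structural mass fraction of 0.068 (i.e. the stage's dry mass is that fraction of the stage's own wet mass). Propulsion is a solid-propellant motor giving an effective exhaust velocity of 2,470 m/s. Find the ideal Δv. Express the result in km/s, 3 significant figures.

Stage wet mass = m₀ − payload = 118,500 − 5,970 = 112,530 kg.
Stage dry mass = ε × stage wet mass = 0.068 × 112,530 = 7,652.04 kg.
Burnout mass m_f = stage dry + payload = 7,652.04 + 5,970 = 13,622.04 kg.
Δv = v_e · ln(118,500/13,622.04) = 2470.0 × ln(8.699) = 2470.0 × 2.1632 ≈ 5343 m/s.

Δv ≈ 5.34 km/s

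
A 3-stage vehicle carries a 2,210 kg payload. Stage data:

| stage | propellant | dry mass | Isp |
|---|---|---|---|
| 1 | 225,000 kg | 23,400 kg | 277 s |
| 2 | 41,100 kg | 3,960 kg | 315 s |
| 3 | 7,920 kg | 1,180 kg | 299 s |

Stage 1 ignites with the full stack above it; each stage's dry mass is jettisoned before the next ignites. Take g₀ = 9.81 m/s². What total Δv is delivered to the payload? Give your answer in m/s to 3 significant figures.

Δv ≈ 11200 m/s

Ignition mass of stage 1 = 225,000+23,400 + 41,100+3,960 + 7,920+1,180 + 2,210 = 304,770 kg.
Stage 1: m₀ = 304,770 kg, m_f = 304,770 − 225,000 = 79,770 kg; Δv = 277×9.81×ln(3.821) = 2717.4×1.3404 ≈ 3642 m/s.
Stage 2: m₀ = 56,370 kg, m_f = 56,370 − 41,100 = 15,270 kg; Δv = 315×9.81×ln(3.692) = 3090.2×1.3060 ≈ 4036 m/s.
Stage 3: m₀ = 11,310 kg, m_f = 11,310 − 7,920 = 3,390 kg; Δv = 299×9.81×ln(3.336) = 2933.2×1.2049 ≈ 3534 m/s.
Total Δv = 3642 + 4036 + 3534 = 11212 m/s.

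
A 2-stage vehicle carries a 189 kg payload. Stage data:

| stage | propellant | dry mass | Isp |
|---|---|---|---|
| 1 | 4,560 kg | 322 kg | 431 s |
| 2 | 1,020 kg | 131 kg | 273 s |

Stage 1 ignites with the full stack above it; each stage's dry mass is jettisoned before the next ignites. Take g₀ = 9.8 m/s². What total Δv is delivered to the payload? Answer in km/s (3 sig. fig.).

Δv ≈ 9.41 km/s

Ignition mass of stage 1 = 4,560+322 + 1,020+131 + 189 = 6,222 kg.
Stage 1: m₀ = 6,222 kg, m_f = 6,222 − 4,560 = 1,662 kg; Δv = 431×9.8×ln(3.744) = 4223.8×1.3201 ≈ 5576 m/s.
Stage 2: m₀ = 1,340 kg, m_f = 1,340 − 1,020 = 320 kg; Δv = 273×9.8×ln(4.188) = 2675.4×1.4321 ≈ 3831 m/s.
Total Δv = 5576 + 3831 = 9407 m/s.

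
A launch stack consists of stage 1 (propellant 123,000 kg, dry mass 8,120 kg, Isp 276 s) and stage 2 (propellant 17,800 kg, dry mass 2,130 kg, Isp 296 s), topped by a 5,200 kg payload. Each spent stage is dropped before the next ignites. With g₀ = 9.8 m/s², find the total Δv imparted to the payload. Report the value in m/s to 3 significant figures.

Δv ≈ 7760 m/s

Ignition mass of stage 1 = 123,000+8,120 + 17,800+2,130 + 5,200 = 156,250 kg.
Stage 1: m₀ = 156,250 kg, m_f = 156,250 − 123,000 = 33,250 kg; Δv = 276×9.8×ln(4.699) = 2704.8×1.5474 ≈ 4185 m/s.
Stage 2: m₀ = 25,130 kg, m_f = 25,130 − 17,800 = 7,330 kg; Δv = 296×9.8×ln(3.428) = 2900.8×1.2321 ≈ 3574 m/s.
Total Δv = 4185 + 3574 = 7759 m/s.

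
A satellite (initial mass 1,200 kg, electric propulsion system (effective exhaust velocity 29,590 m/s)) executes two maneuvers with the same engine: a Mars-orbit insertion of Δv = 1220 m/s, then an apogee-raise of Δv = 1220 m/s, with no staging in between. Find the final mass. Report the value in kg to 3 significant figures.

final mass ≈ 1110 kg

After the first burn: m = 1200 × exp(−1220/29590.0) = 1200 × 0.95961 = 1,151.53 kg.
After the second burn: m = 1,151.53 × exp(−1220/29590.0) = 1,151.53 × 0.95961 = 1,105.02 kg.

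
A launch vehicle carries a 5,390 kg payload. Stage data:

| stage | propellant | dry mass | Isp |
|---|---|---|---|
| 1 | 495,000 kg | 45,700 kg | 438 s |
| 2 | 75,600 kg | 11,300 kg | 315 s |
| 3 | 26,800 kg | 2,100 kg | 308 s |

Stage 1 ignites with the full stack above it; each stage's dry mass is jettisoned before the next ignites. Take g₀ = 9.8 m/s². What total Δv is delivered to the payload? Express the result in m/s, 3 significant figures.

Δv ≈ 13500 m/s

Ignition mass of stage 1 = 495,000+45,700 + 75,600+11,300 + 26,800+2,100 + 5,390 = 661,890 kg.
Stage 1: m₀ = 661,890 kg, m_f = 661,890 − 495,000 = 166,890 kg; Δv = 438×9.8×ln(3.966) = 4292.4×1.3778 ≈ 5914 m/s.
Stage 2: m₀ = 121,190 kg, m_f = 121,190 − 75,600 = 45,590 kg; Δv = 315×9.8×ln(2.658) = 3087.0×0.9777 ≈ 3018 m/s.
Stage 3: m₀ = 34,290 kg, m_f = 34,290 − 26,800 = 7,490 kg; Δv = 308×9.8×ln(4.578) = 3018.4×1.5213 ≈ 4592 m/s.
Total Δv = 5914 + 3018 + 4592 = 13524 m/s.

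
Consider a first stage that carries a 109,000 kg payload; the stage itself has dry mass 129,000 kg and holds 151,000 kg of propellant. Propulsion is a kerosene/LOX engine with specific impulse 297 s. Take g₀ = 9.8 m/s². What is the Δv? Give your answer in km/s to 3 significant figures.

Δv ≈ 1.43 km/s

v_e = Isp · g₀ = 297 × 9.8 = 2910.6 m/s.
m₀ = payload + dry + propellant = 109,000 + 129,000 + 151,000 = 389,000 kg.
m_f = payload + dry = 109,000 + 129,000 = 238,000 kg.
Using Δv = v_e ln(m₀/m_f): Δv = v_e · ln(m₀/m_f) = 2910.6 × ln(1.634) = 2910.6 × 0.4913 ≈ 1430.0 m/s.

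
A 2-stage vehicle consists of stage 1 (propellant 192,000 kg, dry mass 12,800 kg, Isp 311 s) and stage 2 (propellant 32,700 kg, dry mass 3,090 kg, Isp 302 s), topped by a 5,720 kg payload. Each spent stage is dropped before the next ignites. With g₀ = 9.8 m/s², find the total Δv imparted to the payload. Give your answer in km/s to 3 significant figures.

Δv ≈ 9.20 km/s

Ignition mass of stage 1 = 192,000+12,800 + 32,700+3,090 + 5,720 = 246,310 kg.
Stage 1: m₀ = 246,310 kg, m_f = 246,310 − 192,000 = 54,310 kg; Δv = 311×9.8×ln(4.535) = 3047.8×1.5119 ≈ 4608 m/s.
Stage 2: m₀ = 41,510 kg, m_f = 41,510 − 32,700 = 8,810 kg; Δv = 302×9.8×ln(4.712) = 2959.6×1.5500 ≈ 4588 m/s.
Total Δv = 4608 + 4588 = 9196 m/s.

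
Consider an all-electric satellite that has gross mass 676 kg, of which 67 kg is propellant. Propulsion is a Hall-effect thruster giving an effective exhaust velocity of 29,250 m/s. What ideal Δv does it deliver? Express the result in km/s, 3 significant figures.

m_f = m₀ − m_prop = 676 − 67 = 609 kg.
Δv = v_e · ln(m₀/m_f) = 29250.0 × ln(1.11) = 29250.0 × 0.1044 ≈ 3053.0 m/s.

Δv ≈ 3.05 km/s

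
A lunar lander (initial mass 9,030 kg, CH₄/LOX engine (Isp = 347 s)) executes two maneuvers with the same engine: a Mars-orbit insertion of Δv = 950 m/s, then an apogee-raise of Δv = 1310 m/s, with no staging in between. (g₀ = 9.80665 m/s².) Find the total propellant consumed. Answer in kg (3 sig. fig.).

v_e = Isp · g₀ = 347 × 9.80665 = 3402.9 m/s.
After the first burn: m = 9030 × exp(−950/3402.9) = 9030 × 0.75641 = 6,830.38 kg.
After the second burn: m = 6,830.38 × exp(−1310/3402.9) = 6,830.38 × 0.68047 = 4,647.87 kg.
Total propellant = m₀ − m_final = 9030 − 4,647.87 = 4,382.13 kg.

total propellant consumed ≈ 4380 kg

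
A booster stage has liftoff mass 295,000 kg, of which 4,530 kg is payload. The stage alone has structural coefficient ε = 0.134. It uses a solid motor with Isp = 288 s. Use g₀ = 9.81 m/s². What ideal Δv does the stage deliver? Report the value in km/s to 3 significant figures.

Stage wet mass = m₀ − payload = 295,000 − 4,530 = 290,470 kg.
Stage dry mass = ε × stage wet mass = 0.134 × 290,470 = 38,923 kg.
Burnout mass m_f = stage dry + payload = 38,923 + 4,530 = 43,453 kg.
v_e = Isp · g₀ = 288 × 9.81 = 2825.3 m/s.
Using Δv = v_e ln(m₀/m_f): Δv = v_e · ln(295,000/43,453) = 2825.3 × ln(6.789) = 2825.3 × 1.9153 ≈ 5411 m/s.

Δv ≈ 5.41 km/s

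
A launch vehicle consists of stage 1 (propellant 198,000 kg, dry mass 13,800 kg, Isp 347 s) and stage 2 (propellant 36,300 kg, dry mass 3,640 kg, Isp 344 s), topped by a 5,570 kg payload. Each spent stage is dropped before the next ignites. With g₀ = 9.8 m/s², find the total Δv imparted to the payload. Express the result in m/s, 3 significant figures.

Ignition mass of stage 1 = 198,000+13,800 + 36,300+3,640 + 5,570 = 257,310 kg.
Stage 1: m₀ = 257,310 kg, m_f = 257,310 − 198,000 = 59,310 kg; Δv = 347×9.8×ln(4.338) = 3400.6×1.4675 ≈ 4990 m/s.
Stage 2: m₀ = 45,510 kg, m_f = 45,510 − 36,300 = 9,210 kg; Δv = 344×9.8×ln(4.941) = 3371.2×1.5976 ≈ 5386 m/s.
Total Δv = 4990 + 5386 = 10376 m/s.

Δv ≈ 10400 m/s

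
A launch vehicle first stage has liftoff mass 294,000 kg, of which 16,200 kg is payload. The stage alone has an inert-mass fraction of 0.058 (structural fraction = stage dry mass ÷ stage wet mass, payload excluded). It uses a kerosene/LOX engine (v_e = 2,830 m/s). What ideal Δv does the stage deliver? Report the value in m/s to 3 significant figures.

Stage wet mass = m₀ − payload = 294,000 − 16,200 = 277,800 kg.
Stage dry mass = ε × stage wet mass = 0.058 × 277,800 = 16,112.4 kg.
Burnout mass m_f = stage dry + payload = 16,112.4 + 16,200 = 32,312.4 kg.
Δv = v_e · ln(294,000/32,312.4) = 2830.0 × ln(9.099) = 2830.0 × 2.2081 ≈ 6249 m/s.

Δv ≈ 6250 m/s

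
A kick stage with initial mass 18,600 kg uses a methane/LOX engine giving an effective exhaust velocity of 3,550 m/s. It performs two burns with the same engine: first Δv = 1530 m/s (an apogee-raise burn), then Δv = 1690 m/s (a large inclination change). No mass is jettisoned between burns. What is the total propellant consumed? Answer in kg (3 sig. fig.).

total propellant consumed ≈ 11100 kg

After the first burn: m = 18600 × exp(−1530/3550.0) = 18600 × 0.64987 = 12,087.6 kg.
After the second burn: m = 12,087.6 × exp(−1690/3550.0) = 12,087.6 × 0.62123 = 7,509.18 kg.
Total propellant = m₀ − m_final = 18600 − 7,509.18 = 11,090.82 kg.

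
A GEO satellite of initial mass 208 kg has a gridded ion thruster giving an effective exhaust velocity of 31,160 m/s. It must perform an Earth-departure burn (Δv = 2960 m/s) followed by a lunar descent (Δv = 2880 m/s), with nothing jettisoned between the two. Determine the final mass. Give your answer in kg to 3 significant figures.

After the first burn: m = 208 × exp(−2960/31160.0) = 208 × 0.90938 = 189.151 kg.
After the second burn: m = 189.151 × exp(−2880/31160.0) = 189.151 × 0.91172 = 172.453 kg.

final mass ≈ 172 kg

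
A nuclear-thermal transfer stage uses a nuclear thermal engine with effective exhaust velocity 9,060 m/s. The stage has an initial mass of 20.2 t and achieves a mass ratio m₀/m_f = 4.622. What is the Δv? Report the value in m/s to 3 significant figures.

Δv ≈ 13900 m/s

From the ideal rocket equation, Δv = v_e · ln(4.622) = 9060.0 × 1.5308 ≈ 13869.3 m/s.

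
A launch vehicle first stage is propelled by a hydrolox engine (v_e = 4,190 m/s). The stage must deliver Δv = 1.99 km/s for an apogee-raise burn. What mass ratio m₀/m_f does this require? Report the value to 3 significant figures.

mass ratio ≈ 1.61

Using Δv = v_e ln(m₀/m_f): m₀/m_f = exp(Δv / v_e) = exp(1990 / 4190.0) = exp(0.4749) = 1.6079.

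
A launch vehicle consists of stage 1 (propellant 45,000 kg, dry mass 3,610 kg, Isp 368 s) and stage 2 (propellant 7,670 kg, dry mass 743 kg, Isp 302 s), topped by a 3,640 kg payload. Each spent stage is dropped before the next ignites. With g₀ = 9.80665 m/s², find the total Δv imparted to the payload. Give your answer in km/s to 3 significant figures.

Δv ≈ 7.88 km/s

Ignition mass of stage 1 = 45,000+3,610 + 7,670+743 + 3,640 = 60,663 kg.
Stage 1: m₀ = 60,663 kg, m_f = 60,663 − 45,000 = 15,663 kg; Δv = 368×9.80665×ln(3.873) = 3608.8×1.3540 ≈ 4886 m/s.
Stage 2: m₀ = 12,053 kg, m_f = 12,053 − 7,670 = 4,383 kg; Δv = 302×9.80665×ln(2.75) = 2961.6×1.0116 ≈ 2996 m/s.
Total Δv = 4886 + 2996 = 7882 m/s.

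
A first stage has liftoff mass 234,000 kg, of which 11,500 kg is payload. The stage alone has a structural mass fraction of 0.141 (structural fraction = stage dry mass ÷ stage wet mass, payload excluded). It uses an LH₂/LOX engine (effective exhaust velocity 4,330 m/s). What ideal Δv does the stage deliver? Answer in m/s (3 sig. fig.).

Δv ≈ 7350 m/s

Stage wet mass = m₀ − payload = 234,000 − 11,500 = 222,500 kg.
Stage dry mass = ε × stage wet mass = 0.141 × 222,500 = 31,372.5 kg.
Burnout mass m_f = stage dry + payload = 31,372.5 + 11,500 = 42,872.5 kg.
Δv = v_e · ln(234,000/42,872.5) = 4330.0 × ln(5.458) = 4330.0 × 1.6971 ≈ 7348 m/s.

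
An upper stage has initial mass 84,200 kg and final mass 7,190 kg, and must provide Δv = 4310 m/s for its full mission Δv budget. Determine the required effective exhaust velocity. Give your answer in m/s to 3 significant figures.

v_e ≈ 1750 m/s

ln(m₀/m_f) = ln(84200/7190) = ln(11.71) = 2.4605.
v_e = Δv / ln(m₀/m_f) = 4310 / 2.4605 = 1751.7 m/s.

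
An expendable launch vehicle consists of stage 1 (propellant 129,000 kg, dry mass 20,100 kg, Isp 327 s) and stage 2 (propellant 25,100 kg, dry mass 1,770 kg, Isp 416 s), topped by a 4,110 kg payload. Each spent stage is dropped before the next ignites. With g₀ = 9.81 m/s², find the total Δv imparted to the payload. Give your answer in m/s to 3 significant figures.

Ignition mass of stage 1 = 129,000+20,100 + 25,100+1,770 + 4,110 = 180,080 kg.
Stage 1: m₀ = 180,080 kg, m_f = 180,080 − 129,000 = 51,080 kg; Δv = 327×9.81×ln(3.525) = 3207.9×1.2600 ≈ 4042 m/s.
Stage 2: m₀ = 30,980 kg, m_f = 30,980 − 25,100 = 5,880 kg; Δv = 416×9.81×ln(5.269) = 4081.0×1.6618 ≈ 6782 m/s.
Total Δv = 4042 + 6782 = 10824 m/s.

Δv ≈ 10800 m/s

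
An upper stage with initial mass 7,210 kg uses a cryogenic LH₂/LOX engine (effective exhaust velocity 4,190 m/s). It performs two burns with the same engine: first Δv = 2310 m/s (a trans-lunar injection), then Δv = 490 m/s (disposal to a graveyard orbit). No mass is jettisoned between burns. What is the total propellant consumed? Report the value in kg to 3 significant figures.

After the first burn: m = 7210 × exp(−2310/4190.0) = 7210 × 0.57619 = 4,154.33 kg.
After the second burn: m = 4,154.33 × exp(−490/4190.0) = 4,154.33 × 0.88963 = 3,695.82 kg.
Total propellant = m₀ − m_final = 7210 − 3,695.82 = 3,514.18 kg.

total propellant consumed ≈ 3510 kg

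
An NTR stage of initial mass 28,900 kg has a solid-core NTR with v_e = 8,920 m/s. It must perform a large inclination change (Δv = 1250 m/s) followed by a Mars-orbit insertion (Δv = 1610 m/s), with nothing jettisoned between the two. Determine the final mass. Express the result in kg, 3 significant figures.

final mass ≈ 21000 kg

After the first burn: m = 28900 × exp(−1250/8920.0) = 28900 × 0.86924 = 25,121 kg.
After the second burn: m = 25,121 × exp(−1610/8920.0) = 25,121 × 0.83486 = 20,972.5 kg.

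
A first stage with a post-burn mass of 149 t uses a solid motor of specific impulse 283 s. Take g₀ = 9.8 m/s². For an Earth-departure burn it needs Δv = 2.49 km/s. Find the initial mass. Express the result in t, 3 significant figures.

initial mass ≈ 366 t

v_e = Isp · g₀ = 283 × 9.8 = 2773.4 m/s.
m₀/m_f = exp(Δv / v_e) = exp(2490 / 2773.4) = exp(0.8978) = 2.4542.
m₀ = m_f × 2.4542 = 149 × 2.4542 = 365.676 t.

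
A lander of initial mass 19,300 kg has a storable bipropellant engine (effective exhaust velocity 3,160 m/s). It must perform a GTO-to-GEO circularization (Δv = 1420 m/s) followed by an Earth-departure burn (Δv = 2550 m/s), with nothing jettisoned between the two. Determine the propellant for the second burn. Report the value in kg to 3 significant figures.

After the first burn: m = 19300 × exp(−1420/3160.0) = 19300 × 0.63803 = 12,314 kg.
After the second burn: m = 12,314 × exp(−2550/3160.0) = 12,314 × 0.44621 = 5,494.63 kg.
Second-burn propellant = 12,314 − 5,494.63 = 6,819.37 kg.

propellant for the second burn ≈ 6820 kg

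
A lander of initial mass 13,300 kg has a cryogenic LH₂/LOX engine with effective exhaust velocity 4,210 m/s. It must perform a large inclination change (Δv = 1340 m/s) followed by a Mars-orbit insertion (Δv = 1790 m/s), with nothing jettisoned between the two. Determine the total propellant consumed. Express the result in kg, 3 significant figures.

After the first burn: m = 13300 × exp(−1340/4210.0) = 13300 × 0.72739 = 9,674.29 kg.
After the second burn: m = 9,674.29 × exp(−1790/4210.0) = 9,674.29 × 0.65365 = 6,323.6 kg.
Total propellant = m₀ − m_final = 13300 − 6,323.6 = 6,976.4 kg.

total propellant consumed ≈ 6980 kg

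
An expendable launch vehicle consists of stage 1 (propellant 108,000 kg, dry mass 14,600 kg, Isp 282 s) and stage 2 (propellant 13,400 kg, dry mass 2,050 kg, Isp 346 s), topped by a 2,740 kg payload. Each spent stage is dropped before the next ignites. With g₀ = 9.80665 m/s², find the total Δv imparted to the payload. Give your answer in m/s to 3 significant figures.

Δv ≈ 8560 m/s

Ignition mass of stage 1 = 108,000+14,600 + 13,400+2,050 + 2,740 = 140,790 kg.
Stage 1: m₀ = 140,790 kg, m_f = 140,790 − 108,000 = 32,790 kg; Δv = 282×9.80665×ln(4.294) = 2765.5×1.4571 ≈ 4030 m/s.
Stage 2: m₀ = 18,190 kg, m_f = 18,190 − 13,400 = 4,790 kg; Δv = 346×9.80665×ln(3.797) = 3393.1×1.3343 ≈ 4528 m/s.
Total Δv = 4030 + 4528 = 8558 m/s.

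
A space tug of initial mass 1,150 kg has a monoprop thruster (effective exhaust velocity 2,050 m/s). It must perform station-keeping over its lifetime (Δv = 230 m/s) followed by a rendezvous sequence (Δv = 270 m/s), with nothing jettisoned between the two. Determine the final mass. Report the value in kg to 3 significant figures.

final mass ≈ 901 kg

After the first burn: m = 1150 × exp(−230/2050.0) = 1150 × 0.89387 = 1,027.95 kg.
After the second burn: m = 1,027.95 × exp(−270/2050.0) = 1,027.95 × 0.87660 = 901.101 kg.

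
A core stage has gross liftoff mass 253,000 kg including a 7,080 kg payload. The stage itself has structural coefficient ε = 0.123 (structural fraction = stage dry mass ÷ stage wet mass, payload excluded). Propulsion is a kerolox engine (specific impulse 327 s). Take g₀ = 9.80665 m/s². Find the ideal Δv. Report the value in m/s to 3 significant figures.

Stage wet mass = m₀ − payload = 253,000 − 7,080 = 245,920 kg.
Stage dry mass = ε × stage wet mass = 0.123 × 245,920 = 30,248.2 kg.
Burnout mass m_f = stage dry + payload = 30,248.2 + 7,080 = 37,328.2 kg.
v_e = Isp · g₀ = 327 × 9.80665 = 3206.8 m/s.
Δv = v_e · ln(253,000/37,328.2) = 3206.8 × ln(6.778) = 3206.8 × 1.9136 ≈ 6137 m/s.

Δv ≈ 6140 m/s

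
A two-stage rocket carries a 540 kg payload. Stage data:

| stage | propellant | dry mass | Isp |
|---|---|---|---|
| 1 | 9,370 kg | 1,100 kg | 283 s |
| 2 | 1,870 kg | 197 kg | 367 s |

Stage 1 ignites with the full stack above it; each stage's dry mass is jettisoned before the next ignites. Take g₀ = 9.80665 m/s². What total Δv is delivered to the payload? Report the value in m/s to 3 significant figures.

Ignition mass of stage 1 = 9,370+1,100 + 1,870+197 + 540 = 13,077 kg.
Stage 1: m₀ = 13,077 kg, m_f = 13,077 − 9,370 = 3,707 kg; Δv = 283×9.80665×ln(3.528) = 2775.3×1.2606 ≈ 3499 m/s.
Stage 2: m₀ = 2,607 kg, m_f = 2,607 − 1,870 = 737 kg; Δv = 367×9.80665×ln(3.537) = 3599.0×1.2634 ≈ 4547 m/s.
Total Δv = 3499 + 4547 = 8046 m/s.

Δv ≈ 8050 m/s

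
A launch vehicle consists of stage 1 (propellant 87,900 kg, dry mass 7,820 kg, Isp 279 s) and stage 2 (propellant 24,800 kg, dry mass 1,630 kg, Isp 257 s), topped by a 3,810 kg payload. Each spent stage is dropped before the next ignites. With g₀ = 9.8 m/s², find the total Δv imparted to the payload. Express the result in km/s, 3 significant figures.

Δv ≈ 7.59 km/s

Ignition mass of stage 1 = 87,900+7,820 + 24,800+1,630 + 3,810 = 125,960 kg.
Stage 1: m₀ = 125,960 kg, m_f = 125,960 − 87,900 = 38,060 kg; Δv = 279×9.8×ln(3.31) = 2734.2×1.1968 ≈ 3272 m/s.
Stage 2: m₀ = 30,240 kg, m_f = 30,240 − 24,800 = 5,440 kg; Δv = 257×9.8×ln(5.559) = 2518.6×1.7154 ≈ 4320 m/s.
Total Δv = 3272 + 4320 = 7592 m/s.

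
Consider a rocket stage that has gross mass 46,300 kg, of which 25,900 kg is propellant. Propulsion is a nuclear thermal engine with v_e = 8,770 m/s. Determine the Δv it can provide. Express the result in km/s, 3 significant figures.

Δv ≈ 7.19 km/s

m_f = m₀ − m_prop = 46,300 − 25,900 = 20,400 kg.
By the Tsiolkovsky rocket equation, Δv = v_e · ln(m₀/m_f) = 8770.0 × ln(2.27) = 8770.0 × 0.8196 ≈ 7188.0 m/s.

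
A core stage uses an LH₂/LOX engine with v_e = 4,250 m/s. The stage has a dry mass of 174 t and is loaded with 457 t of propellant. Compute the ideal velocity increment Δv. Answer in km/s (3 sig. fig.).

m₀ = m_dry + m_prop = 174 + 457 = 631 t.
From the ideal rocket equation, Δv = v_e · ln(m₀/m_f) = 4250.0 × ln(3.626) = 4250.0 × 1.2883 ≈ 5475.1 m/s.

Δv ≈ 5.48 km/s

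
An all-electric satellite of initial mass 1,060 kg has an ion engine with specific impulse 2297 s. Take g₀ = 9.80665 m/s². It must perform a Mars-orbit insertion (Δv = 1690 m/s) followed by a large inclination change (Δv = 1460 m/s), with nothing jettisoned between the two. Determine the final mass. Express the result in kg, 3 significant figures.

v_e = Isp · g₀ = 2297 × 9.80665 = 22525.9 m/s.
After the first burn: m = 1060 × exp(−1690/22525.9) = 1060 × 0.92772 = 983.383 kg.
After the second burn: m = 983.383 × exp(−1460/22525.9) = 983.383 × 0.93724 = 921.666 kg.

final mass ≈ 922 kg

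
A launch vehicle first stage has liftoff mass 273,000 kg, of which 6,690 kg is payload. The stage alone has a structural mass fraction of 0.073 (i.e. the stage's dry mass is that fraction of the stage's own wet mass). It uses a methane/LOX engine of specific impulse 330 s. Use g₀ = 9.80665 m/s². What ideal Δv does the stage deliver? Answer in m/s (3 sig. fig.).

Δv ≈ 7590 m/s

Stage wet mass = m₀ − payload = 273,000 − 6,690 = 266,310 kg.
Stage dry mass = ε × stage wet mass = 0.073 × 266,310 = 19,440.6 kg.
Burnout mass m_f = stage dry + payload = 19,440.6 + 6,690 = 26,130.6 kg.
v_e = Isp · g₀ = 330 × 9.80665 = 3236.2 m/s.
Δv = v_e · ln(273,000/26,130.6) = 3236.2 × ln(10.45) = 3236.2 × 2.3464 ≈ 7593 m/s.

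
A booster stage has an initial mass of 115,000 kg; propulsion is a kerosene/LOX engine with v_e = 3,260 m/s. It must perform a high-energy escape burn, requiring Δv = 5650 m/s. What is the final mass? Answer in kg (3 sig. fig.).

m₀/m_f = exp(Δv / v_e) = exp(5650 / 3260.0) = exp(1.7331) = 5.6583.
m_f = m₀ / 5.6583 = 115,000 / 5.6583 = 20,324.1 kg.

final mass ≈ 20300 kg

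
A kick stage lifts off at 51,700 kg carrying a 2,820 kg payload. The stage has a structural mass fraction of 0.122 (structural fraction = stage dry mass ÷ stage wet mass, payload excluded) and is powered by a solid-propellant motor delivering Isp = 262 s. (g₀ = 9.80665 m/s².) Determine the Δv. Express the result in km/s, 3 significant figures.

Stage wet mass = m₀ − payload = 51,700 − 2,820 = 48,880 kg.
Stage dry mass = ε × stage wet mass = 0.122 × 48,880 = 5,963.36 kg.
Burnout mass m_f = stage dry + payload = 5,963.36 + 2,820 = 8,783.36 kg.
v_e = Isp · g₀ = 262 × 9.80665 = 2569.3 m/s.
Using Δv = v_e ln(m₀/m_f): Δv = v_e · ln(51,700/8,783.36) = 2569.3 × ln(5.886) = 2569.3 × 1.7726 ≈ 4554 m/s.

Δv ≈ 4.55 km/s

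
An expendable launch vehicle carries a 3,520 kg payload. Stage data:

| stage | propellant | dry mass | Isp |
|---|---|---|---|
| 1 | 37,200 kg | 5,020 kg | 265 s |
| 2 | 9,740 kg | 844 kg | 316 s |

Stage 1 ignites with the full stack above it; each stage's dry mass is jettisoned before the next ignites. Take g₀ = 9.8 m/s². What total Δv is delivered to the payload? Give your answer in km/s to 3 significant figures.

Δv ≈ 6.44 km/s

Ignition mass of stage 1 = 37,200+5,020 + 9,740+844 + 3,520 = 56,324 kg.
Stage 1: m₀ = 56,324 kg, m_f = 56,324 − 37,200 = 19,124 kg; Δv = 265×9.8×ln(2.945) = 2597.0×1.0802 ≈ 2805 m/s.
Stage 2: m₀ = 14,104 kg, m_f = 14,104 − 9,740 = 4,364 kg; Δv = 316×9.8×ln(3.232) = 3096.8×1.1731 ≈ 3633 m/s.
Total Δv = 2805 + 3633 = 6438 m/s.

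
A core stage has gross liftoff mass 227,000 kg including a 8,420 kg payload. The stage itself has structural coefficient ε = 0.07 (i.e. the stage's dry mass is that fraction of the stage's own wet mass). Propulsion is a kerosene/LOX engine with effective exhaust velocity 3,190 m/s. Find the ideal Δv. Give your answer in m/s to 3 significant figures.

Δv ≈ 7200 m/s

Stage wet mass = m₀ − payload = 227,000 − 8,420 = 218,580 kg.
Stage dry mass = ε × stage wet mass = 0.07 × 218,580 = 15,300.6 kg.
Burnout mass m_f = stage dry + payload = 15,300.6 + 8,420 = 23,720.6 kg.
Rocket equation: Δv = v_e · ln(227,000/23,720.6) = 3190.0 × ln(9.57) = 3190.0 × 2.2586 ≈ 7205 m/s.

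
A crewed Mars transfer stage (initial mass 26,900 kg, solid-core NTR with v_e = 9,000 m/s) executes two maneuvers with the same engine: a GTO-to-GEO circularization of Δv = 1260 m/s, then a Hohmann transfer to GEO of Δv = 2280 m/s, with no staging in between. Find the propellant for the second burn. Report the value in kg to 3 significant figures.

After the first burn: m = 26900 × exp(−1260/9000.0) = 26900 × 0.86936 = 23,385.8 kg.
After the second burn: m = 23,385.8 × exp(−2280/9000.0) = 23,385.8 × 0.77621 = 18,152.3 kg.
Second-burn propellant = 23,385.8 − 18,152.3 = 5,233.5 kg.

propellant for the second burn ≈ 5230 kg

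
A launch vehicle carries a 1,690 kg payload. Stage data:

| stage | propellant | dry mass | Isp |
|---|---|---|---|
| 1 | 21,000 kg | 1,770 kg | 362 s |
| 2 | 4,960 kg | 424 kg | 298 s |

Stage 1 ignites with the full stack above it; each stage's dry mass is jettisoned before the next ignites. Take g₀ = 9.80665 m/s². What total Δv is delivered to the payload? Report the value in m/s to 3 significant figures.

Δv ≈ 7850 m/s

Ignition mass of stage 1 = 21,000+1,770 + 4,960+424 + 1,690 = 29,844 kg.
Stage 1: m₀ = 29,844 kg, m_f = 29,844 − 21,000 = 8,844 kg; Δv = 362×9.80665×ln(3.374) = 3550.0×1.2162 ≈ 4318 m/s.
Stage 2: m₀ = 7,074 kg, m_f = 7,074 − 4,960 = 2,114 kg; Δv = 298×9.80665×ln(3.346) = 2922.4×1.2078 ≈ 3530 m/s.
Total Δv = 4318 + 3530 = 7848 m/s.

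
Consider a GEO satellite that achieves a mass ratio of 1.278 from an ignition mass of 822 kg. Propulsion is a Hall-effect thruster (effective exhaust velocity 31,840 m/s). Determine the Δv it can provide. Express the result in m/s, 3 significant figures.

Δv = v_e · ln(1.278) = 31840.0 × 0.2453 ≈ 7810.2 m/s.

Δv ≈ 7810 m/s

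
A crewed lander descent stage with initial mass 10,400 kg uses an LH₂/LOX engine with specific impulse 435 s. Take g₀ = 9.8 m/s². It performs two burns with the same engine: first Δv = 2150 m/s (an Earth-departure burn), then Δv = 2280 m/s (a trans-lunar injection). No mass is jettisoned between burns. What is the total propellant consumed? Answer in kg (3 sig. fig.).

v_e = Isp · g₀ = 435 × 9.8 = 4263.0 m/s.
After the first burn: m = 10400 × exp(−2150/4263.0) = 10400 × 0.60390 = 6,280.56 kg.
After the second burn: m = 6,280.56 × exp(−2280/4263.0) = 6,280.56 × 0.58577 = 3,678.96 kg.
Total propellant = m₀ − m_final = 10400 − 3,678.96 = 6,721.04 kg.

total propellant consumed ≈ 6720 kg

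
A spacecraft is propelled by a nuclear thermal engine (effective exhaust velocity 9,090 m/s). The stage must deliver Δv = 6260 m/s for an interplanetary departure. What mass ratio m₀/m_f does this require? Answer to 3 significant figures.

Using Δv = v_e ln(m₀/m_f): m₀/m_f = exp(Δv / v_e) = exp(6260 / 9090.0) = exp(0.6887) = 1.9911.

mass ratio ≈ 1.99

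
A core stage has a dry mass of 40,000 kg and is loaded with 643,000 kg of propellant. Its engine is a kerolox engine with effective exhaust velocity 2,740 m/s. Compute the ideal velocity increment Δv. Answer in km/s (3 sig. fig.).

Δv ≈ 7.78 km/s

m₀ = m_dry + m_prop = 40,000 + 643,000 = 683,000 kg.
Δv = v_e · ln(m₀/m_f) = 2740.0 × ln(17.07) = 2740.0 × 2.8376 ≈ 7775.1 m/s.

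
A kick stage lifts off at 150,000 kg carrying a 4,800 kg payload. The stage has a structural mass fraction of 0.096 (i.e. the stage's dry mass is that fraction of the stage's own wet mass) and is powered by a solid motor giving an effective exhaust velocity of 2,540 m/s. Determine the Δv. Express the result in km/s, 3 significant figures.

Stage wet mass = m₀ − payload = 150,000 − 4,800 = 145,200 kg.
Stage dry mass = ε × stage wet mass = 0.096 × 145,200 = 13,939.2 kg.
Burnout mass m_f = stage dry + payload = 13,939.2 + 4,800 = 18,739.2 kg.
From the ideal rocket equation, Δv = v_e · ln(150,000/18,739.2) = 2540.0 × ln(8.005) = 2540.0 × 2.0800 ≈ 5283 m/s.

Δv ≈ 5.28 km/s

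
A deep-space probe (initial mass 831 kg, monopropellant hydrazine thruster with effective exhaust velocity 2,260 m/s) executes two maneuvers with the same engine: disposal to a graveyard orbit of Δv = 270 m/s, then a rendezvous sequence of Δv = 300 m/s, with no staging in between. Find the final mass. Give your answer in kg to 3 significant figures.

final mass ≈ 646 kg

After the first burn: m = 831 × exp(−270/2260.0) = 831 × 0.88739 = 737.421 kg.
After the second burn: m = 737.421 × exp(−300/2260.0) = 737.421 × 0.87569 = 645.752 kg.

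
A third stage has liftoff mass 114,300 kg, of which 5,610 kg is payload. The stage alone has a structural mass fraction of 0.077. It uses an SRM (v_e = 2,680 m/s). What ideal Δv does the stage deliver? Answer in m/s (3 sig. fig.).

Δv ≈ 5630 m/s

Stage wet mass = m₀ − payload = 114,300 − 5,610 = 108,690 kg.
Stage dry mass = ε × stage wet mass = 0.077 × 108,690 = 8,369.13 kg.
Burnout mass m_f = stage dry + payload = 8,369.13 + 5,610 = 13,979.13 kg.
Using Δv = v_e ln(m₀/m_f): Δv = v_e · ln(114,300/13,979.13) = 2680.0 × ln(8.176) = 2680.0 × 2.1013 ≈ 5631 m/s.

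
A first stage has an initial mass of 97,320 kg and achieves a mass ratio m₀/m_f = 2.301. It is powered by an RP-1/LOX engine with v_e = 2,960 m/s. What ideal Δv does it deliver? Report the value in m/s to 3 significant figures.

Δv = v_e · ln(2.301) = 2960.0 × 0.8333 ≈ 2466.7 m/s.

Δv ≈ 2470 m/s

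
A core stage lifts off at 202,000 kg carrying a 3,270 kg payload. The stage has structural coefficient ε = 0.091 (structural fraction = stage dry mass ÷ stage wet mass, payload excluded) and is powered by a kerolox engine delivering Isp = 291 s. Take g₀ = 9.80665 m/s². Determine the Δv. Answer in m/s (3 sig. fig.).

Δv ≈ 6410 m/s

Stage wet mass = m₀ − payload = 202,000 − 3,270 = 198,730 kg.
Stage dry mass = ε × stage wet mass = 0.091 × 198,730 = 18,084.4 kg.
Burnout mass m_f = stage dry + payload = 18,084.4 + 3,270 = 21,354.4 kg.
v_e = Isp · g₀ = 291 × 9.80665 = 2853.7 m/s.
Rocket equation: Δv = v_e · ln(202,000/21,354.4) = 2853.7 × ln(9.459) = 2853.7 × 2.2470 ≈ 6412 m/s.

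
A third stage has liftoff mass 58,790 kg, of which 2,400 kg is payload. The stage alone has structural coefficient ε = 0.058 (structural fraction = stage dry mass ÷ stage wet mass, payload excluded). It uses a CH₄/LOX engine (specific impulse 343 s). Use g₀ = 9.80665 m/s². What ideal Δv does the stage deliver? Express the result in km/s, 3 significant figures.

Δv ≈ 7.87 km/s

Stage wet mass = m₀ − payload = 58,790 − 2,400 = 56,390 kg.
Stage dry mass = ε × stage wet mass = 0.058 × 56,390 = 3,270.62 kg.
Burnout mass m_f = stage dry + payload = 3,270.62 + 2,400 = 5,670.62 kg.
v_e = Isp · g₀ = 343 × 9.80665 = 3363.7 m/s.
Δv = v_e · ln(58,790/5,670.62) = 3363.7 × ln(10.37) = 3363.7 × 2.3387 ≈ 7867 m/s.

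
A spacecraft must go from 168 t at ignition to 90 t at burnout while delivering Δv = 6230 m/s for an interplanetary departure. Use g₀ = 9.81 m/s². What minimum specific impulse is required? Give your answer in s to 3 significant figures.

Isp ≈ 1020 s

ln(m₀/m_f) = ln(168000/90000) = ln(1.867) = 0.6242.
Using Δv = v_e ln(m₀/m_f): v_e = Δv / ln(m₀/m_f) = 6230 / 0.6242 = 9981.5 m/s.
Isp = v_e / g₀ = 9981.5 / 9.81 = 1017.5 s.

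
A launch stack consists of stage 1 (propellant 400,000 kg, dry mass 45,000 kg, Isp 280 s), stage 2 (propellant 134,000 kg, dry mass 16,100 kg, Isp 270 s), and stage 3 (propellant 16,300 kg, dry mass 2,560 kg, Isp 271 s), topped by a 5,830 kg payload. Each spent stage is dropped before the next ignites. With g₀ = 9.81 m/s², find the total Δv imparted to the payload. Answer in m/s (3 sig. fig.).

Ignition mass of stage 1 = 400,000+45,000 + 134,000+16,100 + 16,300+2,560 + 5,830 = 619,790 kg.
Stage 1: m₀ = 619,790 kg, m_f = 619,790 − 400,000 = 219,790 kg; Δv = 280×9.81×ln(2.82) = 2746.8×1.0367 ≈ 2848 m/s.
Stage 2: m₀ = 174,790 kg, m_f = 174,790 − 134,000 = 40,790 kg; Δv = 270×9.81×ln(4.285) = 2648.7×1.4551 ≈ 3854 m/s.
Stage 3: m₀ = 24,690 kg, m_f = 24,690 − 16,300 = 8,390 kg; Δv = 271×9.81×ln(2.943) = 2658.5×1.0794 ≈ 2869 m/s.
Total Δv = 2848 + 3854 + 2869 = 9571 m/s.

Δv ≈ 9570 m/s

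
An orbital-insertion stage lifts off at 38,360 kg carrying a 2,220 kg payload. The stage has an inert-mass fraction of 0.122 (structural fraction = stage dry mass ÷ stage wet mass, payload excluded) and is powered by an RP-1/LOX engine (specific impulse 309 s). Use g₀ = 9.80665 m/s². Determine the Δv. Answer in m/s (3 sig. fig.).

Stage wet mass = m₀ − payload = 38,360 − 2,220 = 36,140 kg.
Stage dry mass = ε × stage wet mass = 0.122 × 36,140 = 4,409.08 kg.
Burnout mass m_f = stage dry + payload = 4,409.08 + 2,220 = 6,629.08 kg.
v_e = Isp · g₀ = 309 × 9.80665 = 3030.3 m/s.
Rocket equation: Δv = v_e · ln(38,360/6,629.08) = 3030.3 × ln(5.787) = 3030.3 × 1.7555 ≈ 5320 m/s.

Δv ≈ 5320 m/s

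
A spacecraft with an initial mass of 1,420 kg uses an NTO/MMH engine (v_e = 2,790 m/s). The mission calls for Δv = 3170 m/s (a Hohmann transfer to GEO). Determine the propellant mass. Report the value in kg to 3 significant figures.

m₀/m_f = exp(Δv / v_e) = exp(3170 / 2790.0) = exp(1.1362) = 3.1149.
m_f = 1,420 / 3.1149 = 455.873 kg, so propellant = m₀ − m_f = 1,420 − 455.873 = 964.127 kg.

propellant mass ≈ 964 kg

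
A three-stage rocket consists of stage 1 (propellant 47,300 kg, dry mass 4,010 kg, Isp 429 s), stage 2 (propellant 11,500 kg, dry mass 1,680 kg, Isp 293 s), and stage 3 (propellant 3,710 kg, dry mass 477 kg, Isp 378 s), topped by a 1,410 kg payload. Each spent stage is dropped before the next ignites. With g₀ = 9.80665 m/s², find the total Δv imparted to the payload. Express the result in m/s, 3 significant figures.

Δv ≈ 11500 m/s

Ignition mass of stage 1 = 47,300+4,010 + 11,500+1,680 + 3,710+477 + 1,410 = 70,087 kg.
Stage 1: m₀ = 70,087 kg, m_f = 70,087 − 47,300 = 22,787 kg; Δv = 429×9.80665×ln(3.076) = 4207.1×1.1235 ≈ 4727 m/s.
Stage 2: m₀ = 18,777 kg, m_f = 18,777 − 11,500 = 7,277 kg; Δv = 293×9.80665×ln(2.58) = 2873.3×0.9479 ≈ 2724 m/s.
Stage 3: m₀ = 5,597 kg, m_f = 5,597 − 3,710 = 1,887 kg; Δv = 378×9.80665×ln(2.966) = 3706.9×1.0872 ≈ 4030 m/s.
Total Δv = 4727 + 2724 + 4030 = 11481 m/s.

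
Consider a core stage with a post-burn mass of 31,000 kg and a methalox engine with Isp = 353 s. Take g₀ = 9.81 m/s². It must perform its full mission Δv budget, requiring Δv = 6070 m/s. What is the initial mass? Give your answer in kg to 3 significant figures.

initial mass ≈ 179000 kg

v_e = Isp · g₀ = 353 × 9.81 = 3462.9 m/s.
From the ideal rocket equation, m₀/m_f = exp(Δv / v_e) = exp(6070 / 3462.9) = exp(1.7529) = 5.7710.
m₀ = m_f × 5.7710 = 31,000 × 5.7710 = 178,901 kg.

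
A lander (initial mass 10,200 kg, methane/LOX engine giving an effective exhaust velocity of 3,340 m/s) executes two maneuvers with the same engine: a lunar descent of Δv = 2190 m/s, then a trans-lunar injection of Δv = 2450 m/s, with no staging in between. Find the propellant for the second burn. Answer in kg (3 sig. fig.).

propellant for the second burn ≈ 2750 kg

After the first burn: m = 10200 × exp(−2190/3340.0) = 10200 × 0.51908 = 5,294.62 kg.
After the second burn: m = 5,294.62 × exp(−2450/3340.0) = 5,294.62 × 0.48021 = 2,542.53 kg.
Second-burn propellant = 5,294.62 − 2,542.53 = 2,752.09 kg.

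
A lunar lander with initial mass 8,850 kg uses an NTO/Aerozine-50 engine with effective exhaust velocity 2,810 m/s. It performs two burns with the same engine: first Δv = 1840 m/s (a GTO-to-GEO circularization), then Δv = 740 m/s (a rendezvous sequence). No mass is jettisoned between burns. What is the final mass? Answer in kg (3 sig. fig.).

After the first burn: m = 8850 × exp(−1840/2810.0) = 8850 × 0.51954 = 4,597.93 kg.
After the second burn: m = 4,597.93 × exp(−740/2810.0) = 4,597.93 × 0.76848 = 3,533.42 kg.

final mass ≈ 3530 kg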